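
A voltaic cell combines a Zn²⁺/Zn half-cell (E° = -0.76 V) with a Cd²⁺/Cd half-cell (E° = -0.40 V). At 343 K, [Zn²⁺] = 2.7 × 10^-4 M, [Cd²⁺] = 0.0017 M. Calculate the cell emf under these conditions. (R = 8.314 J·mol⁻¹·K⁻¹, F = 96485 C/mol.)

0.387 V

The Cd²⁺/Cd couple has the higher reduction potential and acts as the cathode, so E°_cell = -0.40 − (-0.76) = 0.36 V.
Balancing electrons gives n = 2; the reaction quotient is Q = [Zn²⁺]/[Cd²⁺] = 0.159.
E = E° − (RT/nF) ln Q = 0.36 − (8.314×343)/(2×96485) × (-1.840) = 0.360 + 0.027 = 0.387 V.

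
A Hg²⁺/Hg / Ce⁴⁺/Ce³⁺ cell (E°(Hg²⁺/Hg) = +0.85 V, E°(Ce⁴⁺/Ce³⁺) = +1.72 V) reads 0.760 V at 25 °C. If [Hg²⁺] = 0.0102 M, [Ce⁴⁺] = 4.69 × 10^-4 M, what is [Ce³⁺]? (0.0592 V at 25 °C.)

From the Nernst equation, log Q = n(E° − E)/0.0592 = 2(0.87 − 0.760)/0.0592 = 3.716, so Q = 5200.
With Q = [Hg²⁺]·[Ce³⁺]^2/[Ce⁴⁺]^2 and the known concentrations, [Ce³⁺]^2 in the numerator gives [Ce³⁺] = 0.33 M.

0.33 M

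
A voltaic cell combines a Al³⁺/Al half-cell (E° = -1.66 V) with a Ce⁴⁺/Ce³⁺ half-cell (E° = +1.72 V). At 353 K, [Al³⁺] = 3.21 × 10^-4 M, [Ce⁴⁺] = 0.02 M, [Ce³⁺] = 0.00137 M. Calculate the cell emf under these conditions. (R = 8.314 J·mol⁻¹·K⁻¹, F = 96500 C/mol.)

3.54 V

The Ce⁴⁺/Ce³⁺ couple has the higher reduction potential and acts as the cathode, so E°_cell = +1.72 − (-1.66) = 3.38 V.
Balancing electrons gives n = 3; the reaction quotient is Q = [Al³⁺]·[Ce³⁺]^3/[Ce⁴⁺]^3 = 1.03 × 10^-7.
E = E° − (RT/nF) ln Q = 3.38 − (8.314×353)/(3×96500) × (-16.087) = 3.380 + 0.163 = 3.543 V.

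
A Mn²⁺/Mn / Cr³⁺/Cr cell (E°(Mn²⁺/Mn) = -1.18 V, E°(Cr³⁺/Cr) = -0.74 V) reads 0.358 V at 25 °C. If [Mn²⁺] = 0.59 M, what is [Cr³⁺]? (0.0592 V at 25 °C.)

3.2 × 10^-5 M

From the Nernst equation, log Q = n(E° − E)/0.0592 = 6(0.44 − 0.358)/0.0592 = 8.311, so Q = 2.05 × 10^8.
With Q = [Mn²⁺]^3/[Cr³⁺]^2 and the known concentrations, [Cr³⁺]^2 in the denominator gives [Cr³⁺] = 3.2 × 10^-5 M.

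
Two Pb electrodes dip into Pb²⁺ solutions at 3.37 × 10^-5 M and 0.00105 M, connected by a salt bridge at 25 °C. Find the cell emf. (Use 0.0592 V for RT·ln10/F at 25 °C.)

0.044 V

Both half-cells are Pb²⁺/Pb, so E°_cell = 0. The concentrated side is the cathode; the cell reaction moves Pb²⁺ from high to low concentration with n = 2.
Q = [Pb²⁺]_dilute/[Pb²⁺]_conc = 3.37 × 10^-5/0.00105 = 0.0321.
E = 0 − (0.0592/2) log Q = −(0.0592/2)(-1.494) = 0.0442 V.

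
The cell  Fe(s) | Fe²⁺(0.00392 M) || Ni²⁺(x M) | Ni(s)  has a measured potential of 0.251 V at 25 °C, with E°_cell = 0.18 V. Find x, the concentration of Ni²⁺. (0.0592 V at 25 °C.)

0.98 M

From the Nernst equation, log Q = n(E° − E)/0.0592 = 2(0.18 − 0.251)/0.0592 = -2.399, so Q = 0.00399.
With Q = [Fe²⁺]/[Ni²⁺] and the known concentrations, [Ni²⁺] in the denominator gives [Ni²⁺] = 0.98 M.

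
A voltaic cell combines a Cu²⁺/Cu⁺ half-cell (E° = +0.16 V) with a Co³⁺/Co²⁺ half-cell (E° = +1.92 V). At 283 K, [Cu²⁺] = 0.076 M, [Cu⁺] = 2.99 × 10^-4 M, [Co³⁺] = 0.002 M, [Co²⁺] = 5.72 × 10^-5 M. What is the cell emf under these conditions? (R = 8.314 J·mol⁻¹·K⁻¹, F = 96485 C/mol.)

The Co³⁺/Co²⁺ couple has the higher reduction potential and acts as the cathode, so E°_cell = +1.92 − (+0.16) = 1.76 V.
Balancing electrons gives n = 1; the reaction quotient is Q = [Cu²⁺]·[Co²⁺]/([Cu⁺]·[Co³⁺]) = 7.27.
E = E° − (RT/nF) ln Q = 1.76 − (8.314×283)/(1×96485) × (1.984) = 1.760 − 0.048 = 1.712 V.

1.71 V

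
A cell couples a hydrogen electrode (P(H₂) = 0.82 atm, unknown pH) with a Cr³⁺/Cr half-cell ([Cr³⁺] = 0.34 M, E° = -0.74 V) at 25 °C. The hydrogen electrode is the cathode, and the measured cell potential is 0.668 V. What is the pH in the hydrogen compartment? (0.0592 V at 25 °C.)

pH = 1.42

E°_cell = 0.74 V and n = 6.
log Q = n(E° − E)/0.0592 = 6×(0.74 − 0.668)/0.0592 = 7.297.
With Q = [Cr³⁺]^2·P(H₂)^3 / [H⁺]^6, solving for [H⁺] gives log[H⁺] = -1.415, so pH = 1.42.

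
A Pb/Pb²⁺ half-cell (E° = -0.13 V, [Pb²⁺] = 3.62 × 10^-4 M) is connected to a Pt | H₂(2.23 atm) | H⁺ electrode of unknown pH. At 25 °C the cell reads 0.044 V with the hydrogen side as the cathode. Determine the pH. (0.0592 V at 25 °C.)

pH = 3.00

E°_cell = 0.13 V and n = 2.
log Q = n(E° − E)/0.0592 = 2×(0.13 − 0.044)/0.0592 = 2.905.
With Q = [Pb²⁺]·P(H₂) / [H⁺]^2, solving for [H⁺] gives log[H⁺] = -2.999, so pH = 3.00.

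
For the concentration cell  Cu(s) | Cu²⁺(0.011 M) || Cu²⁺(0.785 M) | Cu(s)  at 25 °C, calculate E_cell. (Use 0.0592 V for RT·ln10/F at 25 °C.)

0.055 V

Both half-cells are Cu²⁺/Cu, so E°_cell = 0. The concentrated side is the cathode; the cell reaction moves Cu²⁺ from high to low concentration with n = 2.
Q = [Cu²⁺]_dilute/[Cu²⁺]_conc = 0.011/0.785 = 0.0140.
E = 0 − (0.0592/2) log Q = −(0.0592/2)(-1.853) = 0.0548 V.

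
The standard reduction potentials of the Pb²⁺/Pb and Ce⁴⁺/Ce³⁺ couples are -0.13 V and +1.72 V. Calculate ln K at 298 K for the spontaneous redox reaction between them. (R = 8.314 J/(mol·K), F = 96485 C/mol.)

E°_cell = +1.72 − (-0.13) = 1.85 V, with n = 2 electrons transferred.
At equilibrium E = 0, so the Nernst equation gives ln K = nFE°/RT = (2)(96485)(1.85)/((8.314)(298)) = 144.09.

ln K = 144.1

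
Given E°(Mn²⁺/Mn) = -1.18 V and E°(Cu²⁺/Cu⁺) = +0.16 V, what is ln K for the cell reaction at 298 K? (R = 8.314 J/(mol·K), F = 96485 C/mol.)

E°_cell = +0.16 − (-1.18) = 1.34 V, with n = 2 electrons transferred.
At equilibrium E = 0, so the Nernst equation gives ln K = nFE°/RT = (2)(96485)(1.34)/((8.314)(298)) = 104.37.

ln K = 104.4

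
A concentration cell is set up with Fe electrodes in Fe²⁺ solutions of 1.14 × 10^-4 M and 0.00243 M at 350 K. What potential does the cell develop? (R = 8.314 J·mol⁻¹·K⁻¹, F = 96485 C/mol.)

Both half-cells are Fe²⁺/Fe, so E°_cell = 0. The concentrated side is the cathode; the cell reaction moves Fe²⁺ from high to low concentration with n = 2.
Q = [Fe²⁺]_dilute/[Fe²⁺]_conc = 1.14 × 10^-4/0.00243 = 0.0469.
E = 0 − (RT/nF) ln Q = −((8.314×350)/(2×96485))(-3.059) = 0.0461 V.

0.046 V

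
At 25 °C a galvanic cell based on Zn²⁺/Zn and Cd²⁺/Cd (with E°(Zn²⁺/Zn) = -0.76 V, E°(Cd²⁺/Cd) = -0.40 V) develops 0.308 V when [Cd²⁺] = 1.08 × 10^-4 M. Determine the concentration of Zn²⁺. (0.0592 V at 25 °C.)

0.0062 M

From the Nernst equation, log Q = n(E° − E)/0.0592 = 2(0.36 − 0.308)/0.0592 = 1.757, so Q = 57.1.
With Q = [Zn²⁺]/[Cd²⁺] and the known concentrations, [Zn²⁺] in the numerator gives [Zn²⁺] = 0.0062 M.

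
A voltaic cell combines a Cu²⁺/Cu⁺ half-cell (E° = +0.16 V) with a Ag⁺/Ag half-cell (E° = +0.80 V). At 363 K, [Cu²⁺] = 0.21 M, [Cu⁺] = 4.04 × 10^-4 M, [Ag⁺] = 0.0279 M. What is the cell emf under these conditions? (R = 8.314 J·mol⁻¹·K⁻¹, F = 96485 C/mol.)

The Ag⁺/Ag couple has the higher reduction potential and acts as the cathode, so E°_cell = +0.80 − (+0.16) = 0.64 V.
Balancing electrons gives n = 1; the reaction quotient is Q = [Cu²⁺]/([Cu⁺]·[Ag⁺]) = 1.86 × 10^4.
E = E° − (RT/nF) ln Q = 0.64 − (8.314×363)/(1×96485) × (9.833) = 0.640 − 0.308 = 0.332 V.

0.332 V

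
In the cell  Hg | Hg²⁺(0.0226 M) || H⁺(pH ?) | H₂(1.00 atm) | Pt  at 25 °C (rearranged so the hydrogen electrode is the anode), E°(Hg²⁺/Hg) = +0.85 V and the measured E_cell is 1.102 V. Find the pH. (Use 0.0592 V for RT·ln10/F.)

pH = 5.08

E°_cell = 0.85 V and n = 2.
log Q = n(E° − E)/0.0592 = 2×(0.85 − 1.102)/0.0592 = -8.514.
With Q = [H⁺]^2 / ([Hg²⁺]·P(H₂)), solving for [H⁺] gives log[H⁺] = -5.080, so pH = 5.08.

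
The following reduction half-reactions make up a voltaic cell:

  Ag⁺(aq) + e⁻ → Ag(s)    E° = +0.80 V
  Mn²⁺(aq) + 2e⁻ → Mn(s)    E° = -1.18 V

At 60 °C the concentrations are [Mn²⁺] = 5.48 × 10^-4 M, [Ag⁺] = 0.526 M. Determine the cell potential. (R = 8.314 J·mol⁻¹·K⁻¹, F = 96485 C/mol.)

2.07 V

The Ag⁺/Ag couple has the higher reduction potential and acts as the cathode, so E°_cell = +0.80 − (-1.18) = 1.98 V.
Balancing electrons gives n = 2; the reaction quotient is Q = [Mn²⁺]/[Ag⁺]^2 = 0.00198.
E = E° − (RT/nF) ln Q = 1.98 − (8.314×333)/(2×96485) × (-6.224) = 1.980 + 0.089 = 2.069 V.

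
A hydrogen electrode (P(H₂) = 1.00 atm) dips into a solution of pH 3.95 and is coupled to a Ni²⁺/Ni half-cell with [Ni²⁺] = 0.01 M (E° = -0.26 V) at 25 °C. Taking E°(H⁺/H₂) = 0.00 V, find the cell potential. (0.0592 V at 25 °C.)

The hydrogen couple is the cathode, so E°_cell = 0.26 V; n = 2.
[H⁺] = 10^(−3.95) = 1.1 × 10^-4 M, and Q = [Ni²⁺]·P(H₂) / [H⁺]^2 = 7.94 × 10^5.
E = E° − (0.0592/2) log Q = 0.26 − (0.0592/2)(5.900) = 0.085 V.

0.085 V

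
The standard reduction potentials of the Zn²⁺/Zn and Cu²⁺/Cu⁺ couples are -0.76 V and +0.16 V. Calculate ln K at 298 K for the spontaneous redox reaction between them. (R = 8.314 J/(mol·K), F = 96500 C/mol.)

ln K = 71.7

E°_cell = +0.16 − (-0.76) = 0.92 V, with n = 2 electrons transferred.
At equilibrium E = 0, so the Nernst equation gives ln K = nFE°/RT = (2)(96500)(0.92)/((8.314)(298)) = 71.67.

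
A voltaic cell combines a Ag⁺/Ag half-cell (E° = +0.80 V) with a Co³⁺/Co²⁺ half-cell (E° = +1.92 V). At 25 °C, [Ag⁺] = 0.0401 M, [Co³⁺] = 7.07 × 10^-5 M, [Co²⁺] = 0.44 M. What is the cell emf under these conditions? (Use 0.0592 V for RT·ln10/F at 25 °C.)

0.978 V

The Co³⁺/Co²⁺ couple has the higher reduction potential and acts as the cathode, so E°_cell = +1.92 − (+0.80) = 1.12 V.
Balancing electrons gives n = 1; the reaction quotient is Q = [Ag⁺]·[Co²⁺]/[Co³⁺] = 250.
At 25 °C, E = E° − (0.0592/n) log Q = 1.12 − (0.0592/1)(2.397) = 1.120 − 0.142 = 0.978 V.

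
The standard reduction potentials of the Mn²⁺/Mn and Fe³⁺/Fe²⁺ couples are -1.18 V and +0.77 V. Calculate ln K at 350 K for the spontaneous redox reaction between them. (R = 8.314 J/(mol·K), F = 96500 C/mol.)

E°_cell = +0.77 − (-1.18) = 1.95 V, with n = 2 electrons transferred.
At equilibrium E = 0, so the Nernst equation gives ln K = nFE°/RT = (2)(96500)(1.95)/((8.314)(350)) = 129.33.

ln K = 129.3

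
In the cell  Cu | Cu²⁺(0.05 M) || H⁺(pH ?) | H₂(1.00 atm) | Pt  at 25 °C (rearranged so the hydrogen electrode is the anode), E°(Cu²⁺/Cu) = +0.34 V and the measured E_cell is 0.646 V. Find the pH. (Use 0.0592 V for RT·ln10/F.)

pH = 5.82

E°_cell = 0.34 V and n = 2.
log Q = n(E° − E)/0.0592 = 2×(0.34 − 0.646)/0.0592 = -10.338.
With Q = [H⁺]^2 / ([Cu²⁺]·P(H₂)), solving for [H⁺] gives log[H⁺] = -5.819, so pH = 5.82.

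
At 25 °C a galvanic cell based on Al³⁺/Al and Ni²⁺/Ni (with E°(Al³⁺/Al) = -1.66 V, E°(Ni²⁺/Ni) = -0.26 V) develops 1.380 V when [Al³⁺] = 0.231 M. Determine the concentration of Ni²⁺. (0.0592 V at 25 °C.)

From the Nernst equation, log Q = n(E° − E)/0.0592 = 6(1.40 − 1.380)/0.0592 = 2.027, so Q = 106.
With Q = [Al³⁺]^2/[Ni²⁺]^3 and the known concentrations, [Ni²⁺]^3 in the denominator gives [Ni²⁺] = 0.079 M.

0.079 M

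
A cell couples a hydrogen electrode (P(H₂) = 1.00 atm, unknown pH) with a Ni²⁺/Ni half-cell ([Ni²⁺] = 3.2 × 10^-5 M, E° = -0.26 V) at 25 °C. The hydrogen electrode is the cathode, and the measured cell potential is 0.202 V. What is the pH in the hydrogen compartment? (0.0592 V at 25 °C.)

E°_cell = 0.26 V and n = 2.
log Q = n(E° − E)/0.0592 = 2×(0.26 − 0.202)/0.0592 = 1.959.
With Q = [Ni²⁺]·P(H₂) / [H⁺]^2, solving for [H⁺] gives log[H⁺] = -3.227, so pH = 3.23.

pH = 3.23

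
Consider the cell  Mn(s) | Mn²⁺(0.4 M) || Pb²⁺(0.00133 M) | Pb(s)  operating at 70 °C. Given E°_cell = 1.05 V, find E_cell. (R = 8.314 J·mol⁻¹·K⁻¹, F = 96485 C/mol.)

0.966 V

Balancing electrons gives n = 2; the reaction quotient is Q = [Mn²⁺]/[Pb²⁺] = 301.
E = E° − (RT/nF) ln Q = 1.05 − (8.314×343)/(2×96485) × (5.706) = 1.050 − 0.084 = 0.966 V.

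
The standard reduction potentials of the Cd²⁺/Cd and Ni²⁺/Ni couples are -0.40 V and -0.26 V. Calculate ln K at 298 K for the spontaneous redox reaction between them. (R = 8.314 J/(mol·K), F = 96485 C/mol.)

ln K = 10.9

E°_cell = -0.26 − (-0.40) = 0.14 V, with n = 2 electrons transferred.
At equilibrium E = 0, so the Nernst equation gives ln K = nFE°/RT = (2)(96485)(0.14)/((8.314)(298)) = 10.90.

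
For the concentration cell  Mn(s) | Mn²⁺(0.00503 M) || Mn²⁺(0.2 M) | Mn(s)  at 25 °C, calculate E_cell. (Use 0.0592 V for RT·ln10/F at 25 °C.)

0.047 V

Both half-cells are Mn²⁺/Mn, so E°_cell = 0. The concentrated side is the cathode; the cell reaction moves Mn²⁺ from high to low concentration with n = 2.
Q = [Mn²⁺]_dilute/[Mn²⁺]_conc = 0.00503/0.2 = 0.0251.
E = 0 − (0.0592/2) log Q = −(0.0592/2)(-1.599) = 0.0473 V.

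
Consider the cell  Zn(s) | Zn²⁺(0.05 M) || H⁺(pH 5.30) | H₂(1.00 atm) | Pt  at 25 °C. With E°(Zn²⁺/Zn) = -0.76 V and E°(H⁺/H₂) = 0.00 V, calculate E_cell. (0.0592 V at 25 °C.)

The hydrogen couple is the cathode, so E°_cell = 0.76 V; n = 2.
[H⁺] = 10^(−5.30) = 5 × 10^-6 M, and Q = [Zn²⁺]·P(H₂) / [H⁺]^2 = 1.99 × 10^9.
E = E° − (0.0592/2) log Q = 0.76 − (0.0592/2)(9.299) = 0.485 V.

0.48 V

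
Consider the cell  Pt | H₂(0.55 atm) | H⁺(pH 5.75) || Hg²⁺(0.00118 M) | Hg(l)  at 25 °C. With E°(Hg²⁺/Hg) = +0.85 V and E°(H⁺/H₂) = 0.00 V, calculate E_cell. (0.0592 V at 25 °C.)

1.10 V

The Hg²⁺/Hg couple is the cathode, so E°_cell = 0.85 V; n = 2.
[H⁺] = 10^(−5.75) = 1.8 × 10^-6 M, and Q = [H⁺]^2 / ([Hg²⁺]·P(H₂)) = 4.87 × 10^-9.
E = E° − (0.0592/2) log Q = 0.85 − (0.0592/2)(-8.312) = 1.096 V.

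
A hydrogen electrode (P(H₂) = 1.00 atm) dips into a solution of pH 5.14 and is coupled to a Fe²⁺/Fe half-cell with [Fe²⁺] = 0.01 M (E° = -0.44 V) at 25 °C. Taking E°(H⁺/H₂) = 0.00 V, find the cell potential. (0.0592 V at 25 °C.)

The hydrogen couple is the cathode, so E°_cell = 0.44 V; n = 2.
[H⁺] = 10^(−5.14) = 7.2 × 10^-6 M, and Q = [Fe²⁺]·P(H₂) / [H⁺]^2 = 1.91 × 10^8.
E = E° − (0.0592/2) log Q = 0.44 − (0.0592/2)(8.280) = 0.195 V.

0.19 V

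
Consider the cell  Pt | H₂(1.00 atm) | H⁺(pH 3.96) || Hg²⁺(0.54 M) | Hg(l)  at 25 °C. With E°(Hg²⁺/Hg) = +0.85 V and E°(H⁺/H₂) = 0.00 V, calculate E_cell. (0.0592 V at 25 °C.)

The Hg²⁺/Hg couple is the cathode, so E°_cell = 0.85 V; n = 2.
[H⁺] = 10^(−3.96) = 1.1 × 10^-4 M, and Q = [H⁺]^2 / ([Hg²⁺]·P(H₂)) = 2.23 × 10^-8.
E = E° − (0.0592/2) log Q = 0.85 − (0.0592/2)(-7.652) = 1.076 V.

1.08 V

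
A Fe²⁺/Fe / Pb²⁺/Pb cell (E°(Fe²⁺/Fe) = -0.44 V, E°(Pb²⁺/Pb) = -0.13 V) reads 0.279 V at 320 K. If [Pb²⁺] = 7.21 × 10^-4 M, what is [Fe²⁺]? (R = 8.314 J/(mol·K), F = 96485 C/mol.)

From the Nernst equation, ln Q = nF(E° − E)/RT = 2×96485×(0.31 − 0.279)/(8.314×320) = 2.248, so Q = 9.47.
With Q = [Fe²⁺]/[Pb²⁺] and the known concentrations, [Fe²⁺] in the numerator gives [Fe²⁺] = 0.0068 M.

0.0068 M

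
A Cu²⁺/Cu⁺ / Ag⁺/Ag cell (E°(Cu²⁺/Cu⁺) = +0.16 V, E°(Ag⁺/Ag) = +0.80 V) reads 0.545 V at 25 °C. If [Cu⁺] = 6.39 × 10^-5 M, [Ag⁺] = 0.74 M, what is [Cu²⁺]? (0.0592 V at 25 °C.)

0.0019 M

From the Nernst equation, log Q = n(E° − E)/0.0592 = 1(0.64 − 0.545)/0.0592 = 1.605, so Q = 40.2.
With Q = [Cu²⁺]/([Cu⁺]·[Ag⁺]) and the known concentrations, [Cu²⁺] in the numerator gives [Cu²⁺] = 0.0019 M.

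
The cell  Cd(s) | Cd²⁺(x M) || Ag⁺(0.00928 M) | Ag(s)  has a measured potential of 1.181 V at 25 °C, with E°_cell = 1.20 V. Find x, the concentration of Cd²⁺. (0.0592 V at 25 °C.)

3.8 × 10^-4 M

From the Nernst equation, log Q = n(E° − E)/0.0592 = 2(1.20 − 1.181)/0.0592 = 0.642, so Q = 4.38.
With Q = [Cd²⁺]/[Ag⁺]^2 and the known concentrations, [Cd²⁺] in the numerator gives [Cd²⁺] = 3.8 × 10^-4 M.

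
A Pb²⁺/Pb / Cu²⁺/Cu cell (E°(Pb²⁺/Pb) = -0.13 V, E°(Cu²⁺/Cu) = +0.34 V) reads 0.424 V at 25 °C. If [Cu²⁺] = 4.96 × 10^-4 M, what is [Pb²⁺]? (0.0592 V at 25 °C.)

0.018 M

From the Nernst equation, log Q = n(E° − E)/0.0592 = 2(0.47 − 0.424)/0.0592 = 1.554, so Q = 35.8.
With Q = [Pb²⁺]/[Cu²⁺] and the known concentrations, [Pb²⁺] in the numerator gives [Pb²⁺] = 0.018 M.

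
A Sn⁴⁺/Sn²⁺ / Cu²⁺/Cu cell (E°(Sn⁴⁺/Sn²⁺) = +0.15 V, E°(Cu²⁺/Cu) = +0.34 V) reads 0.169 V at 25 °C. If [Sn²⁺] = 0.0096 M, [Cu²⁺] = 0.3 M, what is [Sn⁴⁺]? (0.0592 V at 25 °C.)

From the Nernst equation, log Q = n(E° − E)/0.0592 = 2(0.19 − 0.169)/0.0592 = 0.709, so Q = 5.12.
With Q = [Sn⁴⁺]/([Sn²⁺]·[Cu²⁺]) and the known concentrations, [Sn⁴⁺] in the numerator gives [Sn⁴⁺] = 0.015 M.

0.015 M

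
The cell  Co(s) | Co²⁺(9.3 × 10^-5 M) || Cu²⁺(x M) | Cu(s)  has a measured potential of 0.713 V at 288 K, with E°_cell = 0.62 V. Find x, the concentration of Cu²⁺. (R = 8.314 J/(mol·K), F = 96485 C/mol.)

0.17 M

From the Nernst equation, ln Q = nF(E° − E)/RT = 2×96485×(0.62 − 0.713)/(8.314×288) = -7.495, so Q = 5.56 × 10^-4.
With Q = [Co²⁺]/[Cu²⁺] and the known concentrations, [Cu²⁺] in the denominator gives [Cu²⁺] = 0.17 M.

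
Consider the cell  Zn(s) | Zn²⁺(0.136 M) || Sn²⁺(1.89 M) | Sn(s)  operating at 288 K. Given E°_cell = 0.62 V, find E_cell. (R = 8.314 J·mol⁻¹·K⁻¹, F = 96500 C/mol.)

0.653 V

Balancing electrons gives n = 2; the reaction quotient is Q = [Zn²⁺]/[Sn²⁺] = 0.0720.
E = E° − (RT/nF) ln Q = 0.62 − (8.314×288)/(2×96500) × (-2.632) = 0.620 + 0.033 = 0.653 V.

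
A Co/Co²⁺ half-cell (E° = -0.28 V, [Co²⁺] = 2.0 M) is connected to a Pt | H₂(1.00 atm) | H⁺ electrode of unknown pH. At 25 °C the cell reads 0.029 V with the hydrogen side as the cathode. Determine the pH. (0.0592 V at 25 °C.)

pH = 4.09

E°_cell = 0.28 V and n = 2.
log Q = n(E° − E)/0.0592 = 2×(0.28 − 0.029)/0.0592 = 8.480.
With Q = [Co²⁺]·P(H₂) / [H⁺]^2, solving for [H⁺] gives log[H⁺] = -4.089, so pH = 4.09.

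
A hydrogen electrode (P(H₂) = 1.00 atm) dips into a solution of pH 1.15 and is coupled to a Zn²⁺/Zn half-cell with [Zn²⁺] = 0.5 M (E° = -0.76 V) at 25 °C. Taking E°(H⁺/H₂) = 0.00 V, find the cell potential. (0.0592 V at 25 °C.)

0.70 V

The hydrogen couple is the cathode, so E°_cell = 0.76 V; n = 2.
[H⁺] = 10^(−1.15) = 0.071 M, and Q = [Zn²⁺]·P(H₂) / [H⁺]^2 = 99.8.
E = E° − (0.0592/2) log Q = 0.76 − (0.0592/2)(1.999) = 0.701 V.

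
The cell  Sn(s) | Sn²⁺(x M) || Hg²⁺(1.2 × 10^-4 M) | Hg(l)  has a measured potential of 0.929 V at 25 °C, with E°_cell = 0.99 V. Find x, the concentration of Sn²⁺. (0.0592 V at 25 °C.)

From the Nernst equation, log Q = n(E° − E)/0.0592 = 2(0.99 − 0.929)/0.0592 = 2.061, so Q = 115.
With Q = [Sn²⁺]/[Hg²⁺] and the known concentrations, [Sn²⁺] in the numerator gives [Sn²⁺] = 0.014 M.

0.014 M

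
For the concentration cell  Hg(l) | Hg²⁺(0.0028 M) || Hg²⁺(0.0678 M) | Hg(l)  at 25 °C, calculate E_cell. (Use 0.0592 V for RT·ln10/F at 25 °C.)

Both half-cells are Hg²⁺/Hg, so E°_cell = 0. The concentrated side is the cathode; the cell reaction moves Hg²⁺ from high to low concentration with n = 2.
Q = [Hg²⁺]_dilute/[Hg²⁺]_conc = 0.0028/0.0678 = 0.0413.
E = 0 − (0.0592/2) log Q = −(0.0592/2)(-1.384) = 0.0410 V.

0.041 V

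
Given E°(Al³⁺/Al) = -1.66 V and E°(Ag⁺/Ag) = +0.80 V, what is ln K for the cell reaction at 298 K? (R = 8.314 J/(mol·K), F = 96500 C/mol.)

ln K = 287.4

E°_cell = +0.80 − (-1.66) = 2.46 V, with n = 3 electrons transferred.
At equilibrium E = 0, so the Nernst equation gives ln K = nFE°/RT = (3)(96500)(2.46)/((8.314)(298)) = 287.45.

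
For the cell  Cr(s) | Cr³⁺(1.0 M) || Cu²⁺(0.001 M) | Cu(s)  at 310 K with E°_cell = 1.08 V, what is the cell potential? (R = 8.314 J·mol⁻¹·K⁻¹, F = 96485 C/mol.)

0.988 V

Balancing electrons gives n = 6; the reaction quotient is Q = [Cr³⁺]^2/[Cu²⁺]^3 = 1 × 10^9.
E = E° − (RT/nF) ln Q = 1.08 − (8.314×310)/(6×96485) × (20.723) = 1.080 − 0.092 = 0.988 V.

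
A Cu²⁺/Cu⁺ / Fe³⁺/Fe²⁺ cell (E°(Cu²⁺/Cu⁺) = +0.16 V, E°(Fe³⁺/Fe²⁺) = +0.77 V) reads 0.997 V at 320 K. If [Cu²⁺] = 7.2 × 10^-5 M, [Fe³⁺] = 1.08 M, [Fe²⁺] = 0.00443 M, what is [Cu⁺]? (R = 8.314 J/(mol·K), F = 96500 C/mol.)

From the Nernst equation, ln Q = nF(E° − E)/RT = 1×96500×(0.61 − 0.997)/(8.314×320) = -14.037, so Q = 8.01 × 10^-7.
With Q = [Cu²⁺]·[Fe²⁺]/([Cu⁺]·[Fe³⁺]) and the known concentrations, [Cu⁺] in the denominator gives [Cu⁺] = 0.37 M.

0.37 M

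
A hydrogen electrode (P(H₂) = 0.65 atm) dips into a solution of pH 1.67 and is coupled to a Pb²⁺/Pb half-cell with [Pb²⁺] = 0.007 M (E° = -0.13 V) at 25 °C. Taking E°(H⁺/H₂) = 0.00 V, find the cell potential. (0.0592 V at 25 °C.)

The hydrogen couple is the cathode, so E°_cell = 0.13 V; n = 2.
[H⁺] = 10^(−1.67) = 0.021 M, and Q = [Pb²⁺]·P(H₂) / [H⁺]^2 = 9.95.
E = E° − (0.0592/2) log Q = 0.13 − (0.0592/2)(0.998) = 0.100 V.

0.10 V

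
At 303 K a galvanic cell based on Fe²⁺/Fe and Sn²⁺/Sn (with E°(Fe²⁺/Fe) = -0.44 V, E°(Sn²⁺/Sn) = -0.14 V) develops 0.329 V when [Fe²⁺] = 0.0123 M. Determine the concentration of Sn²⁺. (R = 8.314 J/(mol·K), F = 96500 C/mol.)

0.11 M

From the Nernst equation, ln Q = nF(E° − E)/RT = 2×96500×(0.30 − 0.329)/(8.314×303) = -2.222, so Q = 0.108.
With Q = [Fe²⁺]/[Sn²⁺] and the known concentrations, [Sn²⁺] in the denominator gives [Sn²⁺] = 0.11 M.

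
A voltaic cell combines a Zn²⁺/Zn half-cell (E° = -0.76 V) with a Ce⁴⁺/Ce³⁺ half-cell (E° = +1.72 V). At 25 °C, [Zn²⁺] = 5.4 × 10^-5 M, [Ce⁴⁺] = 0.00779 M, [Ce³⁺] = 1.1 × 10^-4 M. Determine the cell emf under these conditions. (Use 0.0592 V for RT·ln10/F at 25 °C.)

2.72 V

The Ce⁴⁺/Ce³⁺ couple has the higher reduction potential and acts as the cathode, so E°_cell = +1.72 − (-0.76) = 2.48 V.
Balancing electrons gives n = 2; the reaction quotient is Q = [Zn²⁺]·[Ce³⁺]^2/[Ce⁴⁺]^2 = 1.08 × 10^-8.
At 25 °C, E = E° − (0.0592/n) log Q = 2.48 − (0.0592/2)(-7.968) = 2.480 + 0.236 = 2.716 V.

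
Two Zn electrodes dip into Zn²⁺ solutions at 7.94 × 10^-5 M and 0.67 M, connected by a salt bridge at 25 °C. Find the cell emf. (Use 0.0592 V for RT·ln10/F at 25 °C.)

Both half-cells are Zn²⁺/Zn, so E°_cell = 0. The concentrated side is the cathode; the cell reaction moves Zn²⁺ from high to low concentration with n = 2.
Q = [Zn²⁺]_dilute/[Zn²⁺]_conc = 7.94 × 10^-5/0.67 = 1.19 × 10^-4.
E = 0 − (0.0592/2) log Q = −(0.0592/2)(-3.926) = 0.1162 V.

0.12 V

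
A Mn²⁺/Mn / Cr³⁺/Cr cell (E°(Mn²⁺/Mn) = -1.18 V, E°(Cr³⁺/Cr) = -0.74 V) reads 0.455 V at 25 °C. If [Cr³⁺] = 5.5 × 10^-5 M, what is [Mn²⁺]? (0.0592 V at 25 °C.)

From the Nernst equation, log Q = n(E° − E)/0.0592 = 6(0.44 − 0.455)/0.0592 = -1.520, so Q = 0.0302.
With Q = [Mn²⁺]^3/[Cr³⁺]^2 and the known concentrations, [Mn²⁺]^3 in the numerator gives [Mn²⁺] = 4.5 × 10^-4 M.

4.5 × 10^-4 M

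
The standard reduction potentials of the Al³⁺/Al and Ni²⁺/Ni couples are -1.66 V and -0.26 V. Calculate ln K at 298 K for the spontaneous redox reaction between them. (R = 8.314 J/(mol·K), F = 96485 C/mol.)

E°_cell = -0.26 − (-1.66) = 1.40 V, with n = 6 electrons transferred.
At equilibrium E = 0, so the Nernst equation gives ln K = nFE°/RT = (6)(96485)(1.40)/((8.314)(298)) = 327.12.

ln K = 327.1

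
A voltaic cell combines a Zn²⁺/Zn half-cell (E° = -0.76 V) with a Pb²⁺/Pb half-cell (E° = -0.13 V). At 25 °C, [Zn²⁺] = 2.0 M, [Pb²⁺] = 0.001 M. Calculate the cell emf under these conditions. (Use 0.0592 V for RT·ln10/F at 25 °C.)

The Pb²⁺/Pb couple has the higher reduction potential and acts as the cathode, so E°_cell = -0.13 − (-0.76) = 0.63 V.
Balancing electrons gives n = 2; the reaction quotient is Q = [Zn²⁺]/[Pb²⁺] = 2000.
At 25 °C, E = E° − (0.0592/n) log Q = 0.63 − (0.0592/2)(3.301) = 0.630 − 0.098 = 0.532 V.

0.532 V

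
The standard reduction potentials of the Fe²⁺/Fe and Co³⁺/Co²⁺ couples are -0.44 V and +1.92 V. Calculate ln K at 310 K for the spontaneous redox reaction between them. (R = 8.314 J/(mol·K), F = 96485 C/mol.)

ln K = 176.7

E°_cell = +1.92 − (-0.44) = 2.36 V, with n = 2 electrons transferred.
At equilibrium E = 0, so the Nernst equation gives ln K = nFE°/RT = (2)(96485)(2.36)/((8.314)(310)) = 176.70.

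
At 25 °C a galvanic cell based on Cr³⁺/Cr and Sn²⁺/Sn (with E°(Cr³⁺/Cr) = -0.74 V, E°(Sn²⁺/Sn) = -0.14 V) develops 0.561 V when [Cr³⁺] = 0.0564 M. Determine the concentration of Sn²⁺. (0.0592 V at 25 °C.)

0.0071 M

From the Nernst equation, log Q = n(E° − E)/0.0592 = 6(0.60 − 0.561)/0.0592 = 3.953, so Q = 8970.
With Q = [Cr³⁺]^2/[Sn²⁺]^3 and the known concentrations, [Sn²⁺]^3 in the denominator gives [Sn²⁺] = 0.0071 M.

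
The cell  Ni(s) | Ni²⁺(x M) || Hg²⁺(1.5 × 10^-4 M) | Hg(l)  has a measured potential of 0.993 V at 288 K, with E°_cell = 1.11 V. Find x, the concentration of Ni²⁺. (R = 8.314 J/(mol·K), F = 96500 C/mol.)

1.9 M

From the Nernst equation, ln Q = nF(E° − E)/RT = 2×96500×(1.11 − 0.993)/(8.314×288) = 9.431, so Q = 1.25 × 10^4.
With Q = [Ni²⁺]/[Hg²⁺] and the known concentrations, [Ni²⁺] in the numerator gives [Ni²⁺] = 1.9 M.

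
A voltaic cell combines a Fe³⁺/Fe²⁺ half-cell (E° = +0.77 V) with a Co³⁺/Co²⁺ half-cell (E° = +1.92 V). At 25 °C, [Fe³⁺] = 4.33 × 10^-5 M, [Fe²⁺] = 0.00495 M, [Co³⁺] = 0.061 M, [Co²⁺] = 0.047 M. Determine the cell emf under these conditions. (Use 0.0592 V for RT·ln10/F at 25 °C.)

The Co³⁺/Co²⁺ couple has the higher reduction potential and acts as the cathode, so E°_cell = +1.92 − (+0.77) = 1.15 V.
Balancing electrons gives n = 1; the reaction quotient is Q = [Fe³⁺]·[Co²⁺]/([Fe²⁺]·[Co³⁺]) = 0.00674.
At 25 °C, E = E° − (0.0592/n) log Q = 1.15 − (0.0592/1)(-2.171) = 1.150 + 0.129 = 1.279 V.

1.28 V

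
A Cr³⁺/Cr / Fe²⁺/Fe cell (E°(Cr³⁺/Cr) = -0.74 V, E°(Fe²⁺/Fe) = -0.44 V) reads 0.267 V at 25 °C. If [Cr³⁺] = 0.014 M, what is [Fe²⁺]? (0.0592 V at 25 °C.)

0.0045 M

From the Nernst equation, log Q = n(E° − E)/0.0592 = 6(0.30 − 0.267)/0.0592 = 3.345, so Q = 2210.
With Q = [Cr³⁺]^2/[Fe²⁺]^3 and the known concentrations, [Fe²⁺]^3 in the denominator gives [Fe²⁺] = 0.0045 M.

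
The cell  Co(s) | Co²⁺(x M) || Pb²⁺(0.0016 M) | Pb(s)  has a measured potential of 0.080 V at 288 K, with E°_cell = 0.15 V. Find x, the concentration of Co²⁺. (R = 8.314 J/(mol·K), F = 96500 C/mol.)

From the Nernst equation, ln Q = nF(E° − E)/RT = 2×96500×(0.15 − 0.080)/(8.314×288) = 5.642, so Q = 282.
With Q = [Co²⁺]/[Pb²⁺] and the known concentrations, [Co²⁺] in the numerator gives [Co²⁺] = 0.45 M.

0.45 M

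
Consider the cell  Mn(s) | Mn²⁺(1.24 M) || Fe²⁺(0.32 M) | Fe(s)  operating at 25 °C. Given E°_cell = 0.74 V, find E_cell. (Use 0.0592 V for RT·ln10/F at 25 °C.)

Balancing electrons gives n = 2; the reaction quotient is Q = [Mn²⁺]/[Fe²⁺] = 3.88.
At 25 °C, E = E° − (0.0592/n) log Q = 0.74 − (0.0592/2)(0.588) = 0.740 − 0.017 = 0.723 V.

0.723 V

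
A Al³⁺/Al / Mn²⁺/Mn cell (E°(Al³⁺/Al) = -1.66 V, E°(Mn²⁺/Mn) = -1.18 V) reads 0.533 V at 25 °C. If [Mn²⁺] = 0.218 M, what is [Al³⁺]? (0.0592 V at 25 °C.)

2.1 × 10^-4 M

From the Nernst equation, log Q = n(E° − E)/0.0592 = 6(0.48 − 0.533)/0.0592 = -5.372, so Q = 4.25 × 10^-6.
With Q = [Al³⁺]^2/[Mn²⁺]^3 and the known concentrations, [Al³⁺]^2 in the numerator gives [Al³⁺] = 2.1 × 10^-4 M.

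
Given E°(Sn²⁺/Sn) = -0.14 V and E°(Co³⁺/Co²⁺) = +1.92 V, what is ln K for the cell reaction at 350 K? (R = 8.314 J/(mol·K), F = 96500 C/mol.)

E°_cell = +1.92 − (-0.14) = 2.06 V, with n = 2 electrons transferred.
At equilibrium E = 0, so the Nernst equation gives ln K = nFE°/RT = (2)(96500)(2.06)/((8.314)(350)) = 136.63.

ln K = 136.6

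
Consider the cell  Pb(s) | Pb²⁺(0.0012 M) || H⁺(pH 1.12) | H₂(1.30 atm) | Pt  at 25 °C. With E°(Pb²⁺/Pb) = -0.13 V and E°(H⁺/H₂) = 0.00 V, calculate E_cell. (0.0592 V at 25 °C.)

The hydrogen couple is the cathode, so E°_cell = 0.13 V; n = 2.
[H⁺] = 10^(−1.12) = 0.076 M, and Q = [Pb²⁺]·P(H₂) / [H⁺]^2 = 0.271.
E = E° − (0.0592/2) log Q = 0.13 − (0.0592/2)(-0.567) = 0.147 V.

0.15 V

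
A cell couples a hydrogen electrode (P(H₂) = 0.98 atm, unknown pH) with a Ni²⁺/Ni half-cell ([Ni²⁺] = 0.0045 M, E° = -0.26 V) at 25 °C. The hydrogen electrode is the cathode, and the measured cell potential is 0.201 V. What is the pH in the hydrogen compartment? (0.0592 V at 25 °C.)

pH = 2.17

E°_cell = 0.26 V and n = 2.
log Q = n(E° − E)/0.0592 = 2×(0.26 − 0.201)/0.0592 = 1.993.
With Q = [Ni²⁺]·P(H₂) / [H⁺]^2, solving for [H⁺] gives log[H⁺] = -2.174, so pH = 2.17.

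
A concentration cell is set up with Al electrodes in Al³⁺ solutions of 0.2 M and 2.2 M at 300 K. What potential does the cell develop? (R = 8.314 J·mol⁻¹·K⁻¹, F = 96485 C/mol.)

0.021 V

Both half-cells are Al³⁺/Al, so E°_cell = 0. The concentrated side is the cathode; the cell reaction moves Al³⁺ from high to low concentration with n = 3.
Q = [Al³⁺]_dilute/[Al³⁺]_conc = 0.2/2.2 = 0.0909.
E = 0 − (RT/nF) ln Q = −((8.314×300)/(3×96485))(-2.398) = 0.0207 V.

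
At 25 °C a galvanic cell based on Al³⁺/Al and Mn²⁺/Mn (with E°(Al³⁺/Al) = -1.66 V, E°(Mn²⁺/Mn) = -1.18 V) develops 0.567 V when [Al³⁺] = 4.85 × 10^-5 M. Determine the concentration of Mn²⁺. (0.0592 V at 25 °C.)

From the Nernst equation, log Q = n(E° − E)/0.0592 = 6(0.48 − 0.567)/0.0592 = -8.818, so Q = 1.52 × 10^-9.
With Q = [Al³⁺]^2/[Mn²⁺]^3 and the known concentrations, [Mn²⁺]^3 in the denominator gives [Mn²⁺] = 1.2 M.

1.2 M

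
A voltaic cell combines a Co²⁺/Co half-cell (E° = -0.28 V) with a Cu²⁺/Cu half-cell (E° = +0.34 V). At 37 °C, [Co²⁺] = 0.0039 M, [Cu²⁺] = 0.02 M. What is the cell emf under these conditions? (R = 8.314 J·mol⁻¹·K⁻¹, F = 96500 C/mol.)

The Cu²⁺/Cu couple has the higher reduction potential and acts as the cathode, so E°_cell = +0.34 − (-0.28) = 0.62 V.
Balancing electrons gives n = 2; the reaction quotient is Q = [Co²⁺]/[Cu²⁺] = 0.195.
E = E° − (RT/nF) ln Q = 0.62 − (8.314×310)/(2×96500) × (-1.635) = 0.620 + 0.022 = 0.642 V.

0.642 V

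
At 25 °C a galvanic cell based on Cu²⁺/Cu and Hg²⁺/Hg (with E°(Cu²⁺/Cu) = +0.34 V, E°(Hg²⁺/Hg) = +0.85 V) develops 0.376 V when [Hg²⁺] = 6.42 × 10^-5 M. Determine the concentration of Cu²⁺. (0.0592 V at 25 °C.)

From the Nernst equation, log Q = n(E° − E)/0.0592 = 2(0.51 − 0.376)/0.0592 = 4.527, so Q = 3.37 × 10^4.
With Q = [Cu²⁺]/[Hg²⁺] and the known concentrations, [Cu²⁺] in the numerator gives [Cu²⁺] = 2.2 M.

2.2 M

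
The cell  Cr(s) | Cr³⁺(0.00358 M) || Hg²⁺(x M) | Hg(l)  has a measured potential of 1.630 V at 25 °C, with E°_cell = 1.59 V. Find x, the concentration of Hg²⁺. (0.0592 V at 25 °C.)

0.53 M

From the Nernst equation, log Q = n(E° − E)/0.0592 = 6(1.59 − 1.630)/0.0592 = -4.054, so Q = 8.83 × 10^-5.
With Q = [Cr³⁺]^2/[Hg²⁺]^3 and the known concentrations, [Hg²⁺]^3 in the denominator gives [Hg²⁺] = 0.53 M.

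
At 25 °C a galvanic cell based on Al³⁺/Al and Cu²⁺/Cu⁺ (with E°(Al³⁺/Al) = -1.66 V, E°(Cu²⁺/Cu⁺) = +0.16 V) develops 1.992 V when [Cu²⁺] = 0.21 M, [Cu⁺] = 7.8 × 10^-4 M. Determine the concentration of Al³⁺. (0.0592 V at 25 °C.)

0.038 M

From the Nernst equation, log Q = n(E° − E)/0.0592 = 3(1.82 − 1.992)/0.0592 = -8.716, so Q = 1.92 × 10^-9.
With Q = [Al³⁺]·[Cu⁺]^3/[Cu²⁺]^3 and the known concentrations, [Al³⁺] in the numerator gives [Al³⁺] = 0.038 M.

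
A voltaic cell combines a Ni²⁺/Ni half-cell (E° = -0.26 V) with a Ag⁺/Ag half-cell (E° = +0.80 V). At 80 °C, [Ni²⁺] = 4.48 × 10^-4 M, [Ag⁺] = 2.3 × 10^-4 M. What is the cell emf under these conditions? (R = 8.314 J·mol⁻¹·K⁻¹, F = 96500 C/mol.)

0.922 V

The Ag⁺/Ag couple has the higher reduction potential and acts as the cathode, so E°_cell = +0.80 − (-0.26) = 1.06 V.
Balancing electrons gives n = 2; the reaction quotient is Q = [Ni²⁺]/[Ag⁺]^2 = 8470.
E = E° − (RT/nF) ln Q = 1.06 − (8.314×353)/(2×96500) × (9.044) = 1.060 − 0.138 = 0.922 V.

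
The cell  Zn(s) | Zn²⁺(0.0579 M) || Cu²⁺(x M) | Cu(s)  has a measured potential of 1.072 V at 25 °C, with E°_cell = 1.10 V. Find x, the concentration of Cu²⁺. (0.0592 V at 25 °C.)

0.0066 M

From the Nernst equation, log Q = n(E° − E)/0.0592 = 2(1.10 − 1.072)/0.0592 = 0.946, so Q = 8.83.
With Q = [Zn²⁺]/[Cu²⁺] and the known concentrations, [Cu²⁺] in the denominator gives [Cu²⁺] = 0.0066 M.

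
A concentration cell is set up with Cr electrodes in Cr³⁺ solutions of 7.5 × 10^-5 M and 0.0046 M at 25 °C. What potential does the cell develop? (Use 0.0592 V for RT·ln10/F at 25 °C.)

Both half-cells are Cr³⁺/Cr, so E°_cell = 0. The concentrated side is the cathode; the cell reaction moves Cr³⁺ from high to low concentration with n = 3.
Q = [Cr³⁺]_dilute/[Cr³⁺]_conc = 7.5 × 10^-5/0.0046 = 0.0163.
E = 0 − (0.0592/3) log Q = −(0.0592/3)(-1.788) = 0.0353 V.

0.035 V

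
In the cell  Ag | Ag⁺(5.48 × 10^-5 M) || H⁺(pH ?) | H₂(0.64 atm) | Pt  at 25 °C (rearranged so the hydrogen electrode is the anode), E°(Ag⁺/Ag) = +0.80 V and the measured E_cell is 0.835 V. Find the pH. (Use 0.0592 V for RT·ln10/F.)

E°_cell = 0.80 V and n = 2.
log Q = n(E° − E)/0.0592 = 2×(0.80 − 0.835)/0.0592 = -1.182.
With Q = [H⁺]^2 / ([Ag⁺]^2·P(H₂)), solving for [H⁺] gives log[H⁺] = -4.949, so pH = 4.95.

pH = 4.95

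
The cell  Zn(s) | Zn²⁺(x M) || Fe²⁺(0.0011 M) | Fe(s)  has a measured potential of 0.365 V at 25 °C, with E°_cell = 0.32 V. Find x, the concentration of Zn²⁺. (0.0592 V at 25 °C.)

3.3 × 10^-5 M

From the Nernst equation, log Q = n(E° − E)/0.0592 = 2(0.32 − 0.365)/0.0592 = -1.520, so Q = 0.0302.
With Q = [Zn²⁺]/[Fe²⁺] and the known concentrations, [Zn²⁺] in the numerator gives [Zn²⁺] = 3.3 × 10^-5 M.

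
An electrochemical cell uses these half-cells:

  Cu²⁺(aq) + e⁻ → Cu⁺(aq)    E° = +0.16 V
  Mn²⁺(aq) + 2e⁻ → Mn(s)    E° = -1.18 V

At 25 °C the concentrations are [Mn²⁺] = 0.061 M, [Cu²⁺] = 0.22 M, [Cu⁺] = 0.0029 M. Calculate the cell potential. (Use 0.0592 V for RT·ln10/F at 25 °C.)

1.49 V

The Cu²⁺/Cu⁺ couple has the higher reduction potential and acts as the cathode, so E°_cell = +0.16 − (-1.18) = 1.34 V.
Balancing electrons gives n = 2; the reaction quotient is Q = [Mn²⁺]·[Cu⁺]^2/[Cu²⁺]^2 = 1.06 × 10^-5.
At 25 °C, E = E° − (0.0592/n) log Q = 1.34 − (0.0592/2)(-4.975) = 1.340 + 0.147 = 1.487 V.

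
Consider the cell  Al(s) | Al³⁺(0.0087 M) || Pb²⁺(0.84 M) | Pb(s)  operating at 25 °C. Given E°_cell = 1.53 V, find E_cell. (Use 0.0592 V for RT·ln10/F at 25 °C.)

1.57 V

Balancing electrons gives n = 6; the reaction quotient is Q = [Al³⁺]^2/[Pb²⁺]^3 = 1.28 × 10^-4.
At 25 °C, E = E° − (0.0592/n) log Q = 1.53 − (0.0592/6)(-3.894) = 1.530 + 0.038 = 1.568 V.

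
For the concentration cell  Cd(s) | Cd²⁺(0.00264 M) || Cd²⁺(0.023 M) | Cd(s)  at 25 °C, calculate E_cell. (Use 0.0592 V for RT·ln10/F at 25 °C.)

0.028 V

Both half-cells are Cd²⁺/Cd, so E°_cell = 0. The concentrated side is the cathode; the cell reaction moves Cd²⁺ from high to low concentration with n = 2.
Q = [Cd²⁺]_dilute/[Cd²⁺]_conc = 0.00264/0.023 = 0.115.
E = 0 − (0.0592/2) log Q = −(0.0592/2)(-0.940) = 0.0278 V.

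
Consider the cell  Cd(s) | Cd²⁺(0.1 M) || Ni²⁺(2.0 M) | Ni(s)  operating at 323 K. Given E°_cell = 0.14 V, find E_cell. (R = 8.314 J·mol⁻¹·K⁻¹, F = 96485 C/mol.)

Balancing electrons gives n = 2; the reaction quotient is Q = [Cd²⁺]/[Ni²⁺] = 0.0500.
E = E° − (RT/nF) ln Q = 0.14 − (8.314×323)/(2×96485) × (-2.996) = 0.140 + 0.042 = 0.182 V.

0.182 V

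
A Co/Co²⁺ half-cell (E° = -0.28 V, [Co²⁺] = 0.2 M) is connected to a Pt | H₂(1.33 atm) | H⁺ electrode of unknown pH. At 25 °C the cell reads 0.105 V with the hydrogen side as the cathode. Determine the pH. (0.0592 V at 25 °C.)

pH = 3.24

E°_cell = 0.28 V and n = 2.
log Q = n(E° − E)/0.0592 = 2×(0.28 − 0.105)/0.0592 = 5.912.
With Q = [Co²⁺]·P(H₂) / [H⁺]^2, solving for [H⁺] gives log[H⁺] = -3.244, so pH = 3.24.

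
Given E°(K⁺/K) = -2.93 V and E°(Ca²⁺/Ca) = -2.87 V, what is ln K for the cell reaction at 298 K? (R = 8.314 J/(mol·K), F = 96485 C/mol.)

ln K = 4.7

E°_cell = -2.87 − (-2.93) = 0.06 V, with n = 2 electrons transferred.
At equilibrium E = 0, so the Nernst equation gives ln K = nFE°/RT = (2)(96485)(0.06)/((8.314)(298)) = 4.67.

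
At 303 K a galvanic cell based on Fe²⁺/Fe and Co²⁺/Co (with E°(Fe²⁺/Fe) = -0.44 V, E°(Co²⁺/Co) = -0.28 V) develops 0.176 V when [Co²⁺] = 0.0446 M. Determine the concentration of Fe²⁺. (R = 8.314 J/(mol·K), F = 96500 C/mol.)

0.013 M

From the Nernst equation, ln Q = nF(E° − E)/RT = 2×96500×(0.16 − 0.176)/(8.314×303) = -1.226, so Q = 0.294.
With Q = [Fe²⁺]/[Co²⁺] and the known concentrations, [Fe²⁺] in the numerator gives [Fe²⁺] = 0.013 M.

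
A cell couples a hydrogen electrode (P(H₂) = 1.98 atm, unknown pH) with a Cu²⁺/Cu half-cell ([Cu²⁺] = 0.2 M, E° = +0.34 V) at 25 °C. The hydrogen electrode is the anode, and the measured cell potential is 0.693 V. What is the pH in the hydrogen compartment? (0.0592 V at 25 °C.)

E°_cell = 0.34 V and n = 2.
log Q = n(E° − E)/0.0592 = 2×(0.34 − 0.693)/0.0592 = -11.926.
With Q = [H⁺]^2 / ([Cu²⁺]·P(H₂)), solving for [H⁺] gives log[H⁺] = -6.164, so pH = 6.16.

pH = 6.16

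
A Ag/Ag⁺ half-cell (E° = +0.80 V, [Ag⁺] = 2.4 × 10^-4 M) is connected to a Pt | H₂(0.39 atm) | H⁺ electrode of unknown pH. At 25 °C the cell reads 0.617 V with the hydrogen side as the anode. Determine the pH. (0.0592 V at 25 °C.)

E°_cell = 0.80 V and n = 2.
log Q = n(E° − E)/0.0592 = 2×(0.80 − 0.617)/0.0592 = 6.182.
With Q = [H⁺]^2 / ([Ag⁺]^2·P(H₂)), solving for [H⁺] gives log[H⁺] = -0.733, so pH = 0.73.

pH = 0.73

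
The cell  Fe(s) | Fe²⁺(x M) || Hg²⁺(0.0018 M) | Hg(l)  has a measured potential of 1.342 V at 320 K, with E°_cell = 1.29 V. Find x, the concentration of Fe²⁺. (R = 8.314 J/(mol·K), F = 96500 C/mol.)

From the Nernst equation, ln Q = nF(E° − E)/RT = 2×96500×(1.29 − 1.342)/(8.314×320) = -3.772, so Q = 0.0230.
With Q = [Fe²⁺]/[Hg²⁺] and the known concentrations, [Fe²⁺] in the numerator gives [Fe²⁺] = 4.1 × 10^-5 M.

4.1 × 10^-5 M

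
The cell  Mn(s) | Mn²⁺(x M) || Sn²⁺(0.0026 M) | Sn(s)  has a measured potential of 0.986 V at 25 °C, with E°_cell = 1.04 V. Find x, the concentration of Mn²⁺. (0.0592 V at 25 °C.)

0.17 M

From the Nernst equation, log Q = n(E° − E)/0.0592 = 2(1.04 − 0.986)/0.0592 = 1.824, so Q = 66.7.
With Q = [Mn²⁺]/[Sn²⁺] and the known concentrations, [Mn²⁺] in the numerator gives [Mn²⁺] = 0.17 M.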